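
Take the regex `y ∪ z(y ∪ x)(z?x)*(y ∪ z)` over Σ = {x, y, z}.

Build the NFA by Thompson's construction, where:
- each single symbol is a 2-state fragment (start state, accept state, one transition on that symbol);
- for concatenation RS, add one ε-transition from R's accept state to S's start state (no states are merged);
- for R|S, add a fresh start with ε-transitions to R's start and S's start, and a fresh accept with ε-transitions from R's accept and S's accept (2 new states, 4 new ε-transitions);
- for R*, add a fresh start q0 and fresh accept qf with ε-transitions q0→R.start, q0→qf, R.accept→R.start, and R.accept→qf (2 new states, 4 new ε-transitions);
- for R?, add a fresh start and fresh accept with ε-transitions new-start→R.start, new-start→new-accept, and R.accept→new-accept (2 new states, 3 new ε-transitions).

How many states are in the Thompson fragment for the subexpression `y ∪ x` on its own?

Fragment for `y ∪ x`:
Each of the 2 symbol leaves contributes a 2-state fragment.
  y ∪ x = 6 states

6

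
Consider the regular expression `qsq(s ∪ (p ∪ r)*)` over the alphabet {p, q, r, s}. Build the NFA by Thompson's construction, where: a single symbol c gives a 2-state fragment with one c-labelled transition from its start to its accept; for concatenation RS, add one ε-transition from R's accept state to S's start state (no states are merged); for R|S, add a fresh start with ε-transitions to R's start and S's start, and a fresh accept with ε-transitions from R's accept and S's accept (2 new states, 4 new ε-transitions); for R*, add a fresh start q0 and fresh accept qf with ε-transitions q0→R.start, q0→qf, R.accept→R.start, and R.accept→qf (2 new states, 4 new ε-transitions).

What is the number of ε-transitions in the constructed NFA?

Building bottom-up:
Each of the 6 symbol leaves contributes 0 ε-transitions.
  p ∪ r — 4 ε-transitions
  (p ∪ r)* — 8 ε-transitions
  s ∪ (p ∪ r)* — 12 ε-transitions
  qsq(s ∪ (p ∪ r)*) — 15 ε-transitions

15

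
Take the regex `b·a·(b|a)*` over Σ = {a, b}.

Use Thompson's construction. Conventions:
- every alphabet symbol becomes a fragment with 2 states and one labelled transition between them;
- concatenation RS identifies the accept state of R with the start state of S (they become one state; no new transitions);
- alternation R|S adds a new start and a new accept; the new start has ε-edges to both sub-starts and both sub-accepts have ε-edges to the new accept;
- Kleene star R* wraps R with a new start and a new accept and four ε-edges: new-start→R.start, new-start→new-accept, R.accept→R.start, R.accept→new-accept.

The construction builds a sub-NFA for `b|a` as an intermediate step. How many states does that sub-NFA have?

Fragment for `b|a`:
Each of the 2 symbol leaves contributes a 2-state fragment.
  b|a → 6 states

6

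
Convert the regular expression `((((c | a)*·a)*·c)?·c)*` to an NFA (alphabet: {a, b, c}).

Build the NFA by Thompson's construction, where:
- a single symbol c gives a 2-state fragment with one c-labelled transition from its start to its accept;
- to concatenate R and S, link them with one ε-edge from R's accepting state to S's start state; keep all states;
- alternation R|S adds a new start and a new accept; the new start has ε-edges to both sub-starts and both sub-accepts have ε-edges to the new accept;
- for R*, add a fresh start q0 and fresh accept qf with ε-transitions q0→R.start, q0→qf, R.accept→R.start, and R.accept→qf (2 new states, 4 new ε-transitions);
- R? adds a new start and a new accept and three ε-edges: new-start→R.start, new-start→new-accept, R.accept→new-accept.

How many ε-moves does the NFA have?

22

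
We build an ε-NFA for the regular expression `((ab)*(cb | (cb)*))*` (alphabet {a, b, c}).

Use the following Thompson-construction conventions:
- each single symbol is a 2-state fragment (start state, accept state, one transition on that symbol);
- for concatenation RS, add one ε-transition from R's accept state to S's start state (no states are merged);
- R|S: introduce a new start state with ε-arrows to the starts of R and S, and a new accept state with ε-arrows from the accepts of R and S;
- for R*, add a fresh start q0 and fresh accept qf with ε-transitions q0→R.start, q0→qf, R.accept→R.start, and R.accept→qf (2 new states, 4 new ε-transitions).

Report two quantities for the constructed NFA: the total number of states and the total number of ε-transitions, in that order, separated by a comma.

20, 20

Per subexpression:
Each of the 6 symbol leaves contributes 2 states and 0 ε-transitions.
  ab — 4 states, 1 ε-transition
  (ab)* — 6 states, 5 ε-transitions
  cb — 4 states, 1 ε-transition
  cb — 4 states, 1 ε-transition
  (cb)* — 6 states, 5 ε-transitions
  cb | (cb)* — 12 states, 10 ε-transitions
  (ab)*(cb | (cb)*) — 18 states, 16 ε-transitions
  ((ab)*(cb | (cb)*))* — 20 states, 20 ε-transitions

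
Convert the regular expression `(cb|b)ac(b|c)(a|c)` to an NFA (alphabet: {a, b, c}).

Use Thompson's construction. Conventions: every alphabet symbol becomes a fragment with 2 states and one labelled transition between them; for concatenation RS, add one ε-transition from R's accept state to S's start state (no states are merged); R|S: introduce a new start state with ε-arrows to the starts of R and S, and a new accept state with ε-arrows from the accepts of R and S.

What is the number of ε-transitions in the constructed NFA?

17

Per subexpression:
Each of the 9 symbol leaves contributes 0 ε-transitions.
  cb : 1 ε-transition
  cb|b : 5 ε-transitions
  b|c : 4 ε-transitions
  a|c : 4 ε-transitions
  (cb|b)ac(b|c)(a|c) : 17 ε-transitions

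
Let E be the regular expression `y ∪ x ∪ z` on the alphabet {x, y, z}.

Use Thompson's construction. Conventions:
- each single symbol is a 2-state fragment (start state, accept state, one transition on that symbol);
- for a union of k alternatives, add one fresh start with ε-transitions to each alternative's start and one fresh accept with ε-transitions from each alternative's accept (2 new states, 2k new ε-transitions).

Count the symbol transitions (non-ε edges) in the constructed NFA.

3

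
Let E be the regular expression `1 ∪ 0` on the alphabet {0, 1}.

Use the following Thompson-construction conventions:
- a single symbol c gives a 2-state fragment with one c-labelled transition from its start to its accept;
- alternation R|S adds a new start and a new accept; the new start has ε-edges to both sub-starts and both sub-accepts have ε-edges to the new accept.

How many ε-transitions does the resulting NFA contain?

Per subexpression:
Each of the 2 symbol leaves contributes 0 ε-transitions.
  1 ∪ 0 — 4 ε-transitions

4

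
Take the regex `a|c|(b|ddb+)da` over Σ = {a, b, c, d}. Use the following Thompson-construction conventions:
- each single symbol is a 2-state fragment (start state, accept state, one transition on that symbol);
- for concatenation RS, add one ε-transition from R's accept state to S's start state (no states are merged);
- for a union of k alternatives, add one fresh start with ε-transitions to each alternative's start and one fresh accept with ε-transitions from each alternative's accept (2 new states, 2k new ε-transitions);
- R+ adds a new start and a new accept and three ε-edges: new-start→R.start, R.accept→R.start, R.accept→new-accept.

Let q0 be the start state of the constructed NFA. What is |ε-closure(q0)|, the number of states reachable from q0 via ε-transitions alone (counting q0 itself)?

6

Work bottom-up. For each fragment F, track |ε-closure(F.start)| and whether F's accept lies in that closure (i.e. whether F accepts ε). A single-symbol fragment has closure size 1 and does not accept ε.
  b+ → C = 1 + 1 = 2 (the body doesn't accept ε, so the new accept is not reached)
  ddb+ → C equals the left operand's closure size = 1 (its accept is not ε-reachable, so the closure stops there)
  b|ddb+ → C = 1 + 1 + 1 = 3 (the new accept is not ε-reachable since no branch accepts ε)
  (b|ddb+)da → C equals the left operand's closure size = 3 (its accept is not ε-reachable, so the closure stops there)
  a|c|(b|ddb+)da → C = 1 + 1 + 1 + 3 = 6 (the new accept is not ε-reachable since no branch accepts ε)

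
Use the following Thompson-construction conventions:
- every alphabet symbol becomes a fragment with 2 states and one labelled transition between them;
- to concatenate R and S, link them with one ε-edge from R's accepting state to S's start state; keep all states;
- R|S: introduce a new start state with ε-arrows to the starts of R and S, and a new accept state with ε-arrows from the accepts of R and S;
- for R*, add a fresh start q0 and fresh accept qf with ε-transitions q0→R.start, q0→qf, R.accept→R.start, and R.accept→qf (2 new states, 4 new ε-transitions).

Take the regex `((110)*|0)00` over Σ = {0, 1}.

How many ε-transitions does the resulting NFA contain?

12

Per subexpression:
Each of the 6 symbol leaves contributes 0 ε-transitions.
  110 = 2 ε-transitions
  (110)* = 6 ε-transitions
  (110)*|0 = 10 ε-transitions
  ((110)*|0)00 = 12 ε-transitions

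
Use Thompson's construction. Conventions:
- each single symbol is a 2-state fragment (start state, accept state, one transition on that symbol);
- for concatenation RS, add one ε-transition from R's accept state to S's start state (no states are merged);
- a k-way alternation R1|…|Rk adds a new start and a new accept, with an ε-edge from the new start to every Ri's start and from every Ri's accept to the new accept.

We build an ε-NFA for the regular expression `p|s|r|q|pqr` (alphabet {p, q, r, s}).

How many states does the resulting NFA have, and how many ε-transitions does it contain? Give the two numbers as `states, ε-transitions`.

By structural recursion:
Each of the 7 symbol leaves contributes 2 states and 0 ε-transitions.
  pqr — 6 states, 2 ε-transitions
  p|s|r|q|pqr — 16 states, 12 ε-transitions

16, 12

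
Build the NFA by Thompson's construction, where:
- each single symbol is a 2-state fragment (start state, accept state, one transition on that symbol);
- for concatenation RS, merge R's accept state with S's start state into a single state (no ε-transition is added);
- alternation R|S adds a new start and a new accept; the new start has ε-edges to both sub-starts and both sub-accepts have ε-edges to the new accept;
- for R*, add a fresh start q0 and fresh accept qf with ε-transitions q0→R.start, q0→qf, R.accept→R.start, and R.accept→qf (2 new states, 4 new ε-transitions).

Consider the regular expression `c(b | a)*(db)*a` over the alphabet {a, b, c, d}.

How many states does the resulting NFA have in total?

14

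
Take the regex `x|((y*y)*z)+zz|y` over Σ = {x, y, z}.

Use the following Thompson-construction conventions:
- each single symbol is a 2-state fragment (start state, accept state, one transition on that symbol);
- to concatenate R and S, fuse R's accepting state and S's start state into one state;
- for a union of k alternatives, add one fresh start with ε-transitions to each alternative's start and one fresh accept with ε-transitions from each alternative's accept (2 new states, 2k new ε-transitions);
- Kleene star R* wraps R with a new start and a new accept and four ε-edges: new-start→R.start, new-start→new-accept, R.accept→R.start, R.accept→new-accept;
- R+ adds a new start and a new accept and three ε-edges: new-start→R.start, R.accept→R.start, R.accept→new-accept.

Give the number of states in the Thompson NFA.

18

By structural recursion:
Each of the 7 symbol leaves contributes a 2-state fragment.
  y* : 4 states
  y*y : 5 states
  (y*y)* : 7 states
  (y*y)*z : 8 states
  ((y*y)*z)+ : 10 states
  ((y*y)*z)+zz : 12 states
  x|((y*y)*z)+zz|y : 18 states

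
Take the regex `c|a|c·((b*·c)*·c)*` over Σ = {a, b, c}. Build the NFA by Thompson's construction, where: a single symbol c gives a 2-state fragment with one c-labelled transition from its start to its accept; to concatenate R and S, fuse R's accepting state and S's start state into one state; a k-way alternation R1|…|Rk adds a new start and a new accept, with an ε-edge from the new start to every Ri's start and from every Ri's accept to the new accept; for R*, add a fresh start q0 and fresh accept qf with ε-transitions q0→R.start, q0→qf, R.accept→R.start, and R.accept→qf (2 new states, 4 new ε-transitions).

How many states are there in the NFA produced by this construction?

17

Building bottom-up:
Each of the 6 symbol leaves contributes a 2-state fragment.
  b* : 4 states
  b*·c : 5 states
  (b*·c)* : 7 states
  (b*·c)*·c : 8 states
  ((b*·c)*·c)* : 10 states
  c·((b*·c)*·c)* : 11 states
  c|a|c·((b*·c)*·c)* : 17 states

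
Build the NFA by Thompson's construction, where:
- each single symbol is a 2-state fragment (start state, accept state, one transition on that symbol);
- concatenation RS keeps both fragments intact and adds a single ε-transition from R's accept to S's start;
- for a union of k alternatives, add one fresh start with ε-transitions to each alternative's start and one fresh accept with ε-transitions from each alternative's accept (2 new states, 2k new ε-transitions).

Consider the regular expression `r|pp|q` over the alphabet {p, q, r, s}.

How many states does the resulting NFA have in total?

Recursing over subexpressions:
Each of the 4 symbol leaves contributes a 2-state fragment.
  pp — 4 states
  r|pp|q — 10 states

10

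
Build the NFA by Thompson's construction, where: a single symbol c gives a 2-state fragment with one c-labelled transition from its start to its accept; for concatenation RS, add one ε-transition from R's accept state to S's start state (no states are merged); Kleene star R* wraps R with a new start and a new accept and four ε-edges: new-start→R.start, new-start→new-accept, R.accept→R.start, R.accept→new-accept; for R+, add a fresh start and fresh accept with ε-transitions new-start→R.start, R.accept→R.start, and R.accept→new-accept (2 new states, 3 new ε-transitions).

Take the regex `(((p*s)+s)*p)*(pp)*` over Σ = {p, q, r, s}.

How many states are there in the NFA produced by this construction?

22

Bottom-up over the parse tree:
Each of the 6 symbol leaves contributes a 2-state fragment.
  p* : 4 states
  p*s : 6 states
  (p*s)+ : 8 states
  (p*s)+s : 10 states
  ((p*s)+s)* : 12 states
  ((p*s)+s)*p : 14 states
  (((p*s)+s)*p)* : 16 states
  pp : 4 states
  (pp)* : 6 states
  (((p*s)+s)*p)*(pp)* : 22 states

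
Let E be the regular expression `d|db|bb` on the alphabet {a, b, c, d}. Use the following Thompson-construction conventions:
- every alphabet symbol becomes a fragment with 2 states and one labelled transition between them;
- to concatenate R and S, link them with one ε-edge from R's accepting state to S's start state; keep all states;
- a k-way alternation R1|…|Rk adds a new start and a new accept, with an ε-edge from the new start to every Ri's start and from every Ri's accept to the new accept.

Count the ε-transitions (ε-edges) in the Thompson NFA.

8

Recursing over subexpressions:
Each of the 5 symbol leaves contributes 0 ε-transitions.
  db — 1 ε-transition
  bb — 1 ε-transition
  d|db|bb — 8 ε-transitions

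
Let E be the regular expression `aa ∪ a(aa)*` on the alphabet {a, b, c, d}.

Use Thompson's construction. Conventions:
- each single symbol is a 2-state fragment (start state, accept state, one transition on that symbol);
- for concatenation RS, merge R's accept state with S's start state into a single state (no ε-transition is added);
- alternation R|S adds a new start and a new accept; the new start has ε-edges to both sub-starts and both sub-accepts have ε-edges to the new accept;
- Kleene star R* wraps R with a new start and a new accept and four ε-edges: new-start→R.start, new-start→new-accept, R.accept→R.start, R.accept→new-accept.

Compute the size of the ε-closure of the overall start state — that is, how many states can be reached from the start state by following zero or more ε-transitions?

3

Work bottom-up. For each fragment F, track |ε-closure(F.start)| and whether F's accept lies in that closure (i.e. whether F accepts ε). A single-symbol fragment has closure size 1 and does not accept ε.
  aa — C equals the left operand's closure size = 1 (its accept is not ε-reachable, so the closure stops there)
  aa — C equals the left operand's closure size = 1 (its accept is not ε-reachable, so the closure stops there)
  (aa)* — the star's fresh start ε-reaches both the body's start and the fresh accept: C = 2 + 1 = 3
  a(aa)* — C equals the left operand's closure size = 1 (its accept is not ε-reachable, so the closure stops there)
  aa ∪ a(aa)* — new start ε-reaches every alternative's start; none of them accept ε, so the new accept is not reached: C = 1 + 1 + 1 = 3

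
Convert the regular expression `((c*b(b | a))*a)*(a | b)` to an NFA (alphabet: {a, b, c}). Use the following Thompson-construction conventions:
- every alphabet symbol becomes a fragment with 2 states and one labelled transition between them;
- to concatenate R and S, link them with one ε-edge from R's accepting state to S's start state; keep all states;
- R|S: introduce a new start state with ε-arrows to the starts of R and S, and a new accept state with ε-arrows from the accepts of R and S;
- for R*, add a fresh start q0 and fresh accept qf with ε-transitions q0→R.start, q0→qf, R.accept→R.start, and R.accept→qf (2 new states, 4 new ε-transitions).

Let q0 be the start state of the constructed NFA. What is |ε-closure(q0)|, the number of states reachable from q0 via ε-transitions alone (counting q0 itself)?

12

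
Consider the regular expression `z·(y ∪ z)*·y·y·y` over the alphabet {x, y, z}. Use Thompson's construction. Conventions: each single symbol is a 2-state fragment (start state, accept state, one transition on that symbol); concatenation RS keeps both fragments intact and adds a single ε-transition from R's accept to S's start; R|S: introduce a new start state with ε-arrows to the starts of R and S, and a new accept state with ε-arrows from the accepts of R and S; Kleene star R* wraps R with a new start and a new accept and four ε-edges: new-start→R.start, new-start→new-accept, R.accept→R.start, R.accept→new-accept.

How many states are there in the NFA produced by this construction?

16

By structural recursion:
Each of the 6 symbol leaves contributes a 2-state fragment.
  y ∪ z : 6 states
  (y ∪ z)* : 8 states
  z·(y ∪ z)*·y·y·y : 16 states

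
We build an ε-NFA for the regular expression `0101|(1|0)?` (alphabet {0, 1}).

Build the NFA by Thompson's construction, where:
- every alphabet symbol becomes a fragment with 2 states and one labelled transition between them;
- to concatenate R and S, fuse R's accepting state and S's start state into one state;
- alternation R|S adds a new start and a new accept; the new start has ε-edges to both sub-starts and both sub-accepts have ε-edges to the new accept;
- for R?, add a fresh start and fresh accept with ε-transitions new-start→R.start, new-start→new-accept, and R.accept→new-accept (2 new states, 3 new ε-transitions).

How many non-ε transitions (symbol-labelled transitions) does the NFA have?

6

Recursing over subexpressions:
Each of the 6 symbol leaves contributes exactly 1 symbol transition.
  0101 — 4 symbol transitions
  1|0 — 2 symbol transitions
  (1|0)? — 2 symbol transitions
  0101|(1|0)? — 6 symbol transitions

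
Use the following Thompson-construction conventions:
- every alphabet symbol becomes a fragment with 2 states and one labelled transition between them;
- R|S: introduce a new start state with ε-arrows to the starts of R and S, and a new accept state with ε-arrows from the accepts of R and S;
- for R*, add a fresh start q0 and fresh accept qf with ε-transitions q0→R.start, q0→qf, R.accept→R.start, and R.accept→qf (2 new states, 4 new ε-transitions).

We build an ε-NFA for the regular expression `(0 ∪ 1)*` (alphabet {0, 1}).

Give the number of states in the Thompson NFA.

Per subexpression:
Each of the 2 symbol leaves contributes a 2-state fragment.
  0 ∪ 1 — 6 states
  (0 ∪ 1)* — 8 states

8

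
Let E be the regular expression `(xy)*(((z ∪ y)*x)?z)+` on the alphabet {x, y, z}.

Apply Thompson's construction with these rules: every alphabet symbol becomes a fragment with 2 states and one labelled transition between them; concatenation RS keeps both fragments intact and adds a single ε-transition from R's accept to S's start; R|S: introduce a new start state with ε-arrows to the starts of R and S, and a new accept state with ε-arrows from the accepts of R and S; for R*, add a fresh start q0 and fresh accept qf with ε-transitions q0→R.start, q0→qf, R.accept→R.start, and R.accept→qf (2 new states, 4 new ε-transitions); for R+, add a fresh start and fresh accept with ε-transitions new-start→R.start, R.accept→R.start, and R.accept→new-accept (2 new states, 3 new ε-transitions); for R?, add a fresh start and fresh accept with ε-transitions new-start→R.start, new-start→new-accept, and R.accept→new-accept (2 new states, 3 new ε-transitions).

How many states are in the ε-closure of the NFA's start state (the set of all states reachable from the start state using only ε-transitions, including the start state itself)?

Work bottom-up. For each fragment F, track |ε-closure(F.start)| and whether F's accept lies in that closure (i.e. whether F accepts ε). A single-symbol fragment has closure size 1 and does not accept ε.
  xy — |ε-closure| equals the left operand's closure size = 1 (its accept is not ε-reachable, so the closure stops there)
  (xy)* — new start has ε-edges to the inner start and to the new accept, so |ε-closure| = 2 + 1 = 3
  z ∪ y — new start ε-reaches every alternative's start; none of them accept ε, so the new accept is not reached: |ε-closure| = 1 + 1 + 1 = 3
  (z ∪ y)* — new start has ε-edges to the inner start and to the new accept, so |ε-closure| = 2 + 3 = 5
  (z ∪ y)*x — the left operand accepts ε, so the closure extends into the next operand (via the concat ε-link); |ε-closure| = 5 + 1 = 6
  ((z ∪ y)*x)? — new start has ε-edges to the inner start and to the new accept, so |ε-closure| = 2 + 6 = 8
  ((z ∪ y)*x)?z — the left operand accepts ε, so the closure extends into the next operand (via the concat ε-link); |ε-closure| = 8 + 1 = 9
  (((z ∪ y)*x)?z)+ — |ε-closure| = 1 + 9 = 10 (the body doesn't accept ε, so the new accept is not reached)
  (xy)*(((z ∪ y)*x)?z)+ — the left operand accepts ε, so the closure extends into the next operand (via the concat ε-link); |ε-closure| = 3 + 10 = 13

13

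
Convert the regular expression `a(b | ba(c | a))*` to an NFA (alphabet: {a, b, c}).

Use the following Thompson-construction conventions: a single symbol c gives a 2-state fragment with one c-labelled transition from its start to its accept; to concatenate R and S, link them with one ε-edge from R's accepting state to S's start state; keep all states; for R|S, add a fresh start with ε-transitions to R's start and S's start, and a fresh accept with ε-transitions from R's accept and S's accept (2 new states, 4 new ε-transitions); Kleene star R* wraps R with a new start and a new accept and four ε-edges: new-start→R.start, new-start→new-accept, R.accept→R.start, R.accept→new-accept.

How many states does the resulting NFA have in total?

Per subexpression:
Each of the 6 symbol leaves contributes a 2-state fragment.
  c | a → 6 states
  ba(c | a) → 10 states
  b | ba(c | a) → 14 states
  (b | ba(c | a))* → 16 states
  a(b | ba(c | a))* → 18 states

18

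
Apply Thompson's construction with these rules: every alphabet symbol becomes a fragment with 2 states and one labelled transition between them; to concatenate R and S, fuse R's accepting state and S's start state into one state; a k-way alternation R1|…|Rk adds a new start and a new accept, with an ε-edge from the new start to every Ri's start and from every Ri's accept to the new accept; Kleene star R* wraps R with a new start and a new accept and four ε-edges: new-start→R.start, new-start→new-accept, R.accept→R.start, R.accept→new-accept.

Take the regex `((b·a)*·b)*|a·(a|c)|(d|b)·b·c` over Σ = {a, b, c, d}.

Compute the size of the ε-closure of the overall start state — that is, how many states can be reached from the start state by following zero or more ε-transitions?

Let C(F) = |ε-closure(F.start)| within fragment F, and note whether F accepts ε. Symbol fragments have C = 1 and do not accept ε. Then:
  b·a — same as the first factor's closure: C = 1
  (b·a)* — new start has ε-edges to the inner start and to the new accept, so C = 2 + 1 = 3
  (b·a)*·b — the left operand accepts ε, so the closure extends into the next operand (the shared merged state is already counted); C = 3 + (1−1) = 3
  ((b·a)*·b)* — new start has ε-edges to the inner start and to the new accept, so C = 2 + 3 = 5
  a|c — new start ε-reaches every alternative's start; none of them accept ε, so the new accept is not reached: C = 1 + 1 + 1 = 3
  a·(a|c) — same as the first factor's closure: C = 1
  d|b — C = 1 + 1 + 1 = 3 (the new accept is not ε-reachable since no branch accepts ε)
  (d|b)·b·c — C equals the left operand's closure size = 3 (its accept is not ε-reachable, so the closure stops there)
  ((b·a)*·b)*|a·(a|c)|(d|b)·b·c — C = 1 (new start) + (5 + 1 + 3) + 1 (new accept, since some branch ε-reaches its own accept) = 11

11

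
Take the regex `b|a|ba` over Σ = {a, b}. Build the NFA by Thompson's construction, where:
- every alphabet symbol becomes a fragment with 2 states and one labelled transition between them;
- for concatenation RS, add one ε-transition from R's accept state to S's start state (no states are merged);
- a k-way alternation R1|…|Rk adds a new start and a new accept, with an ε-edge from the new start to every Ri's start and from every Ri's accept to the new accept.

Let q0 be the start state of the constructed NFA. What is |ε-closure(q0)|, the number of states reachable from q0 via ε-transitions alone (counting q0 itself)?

4

Work bottom-up. For each fragment F, track |ε-closure(F.start)| and whether F's accept lies in that closure (i.e. whether F accepts ε). A single-symbol fragment has closure size 1 and does not accept ε.
  ba → same as the first factor's closure: |ε-closure| = 1
  b|a|ba → new start ε-reaches every alternative's start; none of them accept ε, so the new accept is not reached: |ε-closure| = 1 + 1 + 1 + 1 = 4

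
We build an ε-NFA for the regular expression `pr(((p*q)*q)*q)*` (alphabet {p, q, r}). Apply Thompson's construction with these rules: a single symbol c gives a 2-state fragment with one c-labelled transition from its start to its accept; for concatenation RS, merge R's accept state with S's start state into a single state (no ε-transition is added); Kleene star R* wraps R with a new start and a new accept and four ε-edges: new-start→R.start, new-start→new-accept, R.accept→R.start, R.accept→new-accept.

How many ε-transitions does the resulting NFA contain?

Bottom-up over the parse tree:
Each of the 6 symbol leaves contributes 0 ε-transitions.
  p* → 4 ε-transitions
  p*q → 4 ε-transitions
  (p*q)* → 8 ε-transitions
  (p*q)*q → 8 ε-transitions
  ((p*q)*q)* → 12 ε-transitions
  ((p*q)*q)*q → 12 ε-transitions
  (((p*q)*q)*q)* → 16 ε-transitions
  pr(((p*q)*q)*q)* → 16 ε-transitions

16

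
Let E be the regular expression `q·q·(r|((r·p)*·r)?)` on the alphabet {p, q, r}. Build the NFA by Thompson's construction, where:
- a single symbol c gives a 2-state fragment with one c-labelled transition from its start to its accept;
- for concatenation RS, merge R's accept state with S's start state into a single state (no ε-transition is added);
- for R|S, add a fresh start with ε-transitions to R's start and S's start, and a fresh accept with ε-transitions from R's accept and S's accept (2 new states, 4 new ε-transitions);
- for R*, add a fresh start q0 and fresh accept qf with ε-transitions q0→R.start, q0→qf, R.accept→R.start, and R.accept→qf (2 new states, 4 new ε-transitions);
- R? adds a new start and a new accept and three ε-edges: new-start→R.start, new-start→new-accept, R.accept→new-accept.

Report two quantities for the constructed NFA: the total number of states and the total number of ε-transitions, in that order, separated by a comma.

14, 11

Bottom-up over the parse tree:
Each of the 6 symbol leaves contributes 2 states and 0 ε-transitions.
  r·p — 3 states, 0 ε-transitions
  (r·p)* — 5 states, 4 ε-transitions
  (r·p)*·r — 6 states, 4 ε-transitions
  ((r·p)*·r)? — 8 states, 7 ε-transitions
  r|((r·p)*·r)? — 12 states, 11 ε-transitions
  q·q·(r|((r·p)*·r)?) — 14 states, 11 ε-transitions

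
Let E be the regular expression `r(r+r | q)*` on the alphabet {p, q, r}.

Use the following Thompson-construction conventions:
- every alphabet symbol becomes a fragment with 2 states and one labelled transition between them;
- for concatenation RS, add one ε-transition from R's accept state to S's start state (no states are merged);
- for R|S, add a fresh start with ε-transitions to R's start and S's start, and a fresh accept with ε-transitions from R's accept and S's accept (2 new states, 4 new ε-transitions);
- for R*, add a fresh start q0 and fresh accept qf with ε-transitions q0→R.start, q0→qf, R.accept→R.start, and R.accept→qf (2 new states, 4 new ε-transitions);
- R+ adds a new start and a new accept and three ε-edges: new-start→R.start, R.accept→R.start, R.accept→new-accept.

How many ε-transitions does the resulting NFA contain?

Recursing over subexpressions:
Each of the 4 symbol leaves contributes 0 ε-transitions.
  r+ — 3 ε-transitions
  r+r — 4 ε-transitions
  r+r | q — 8 ε-transitions
  (r+r | q)* — 12 ε-transitions
  r(r+r | q)* — 13 ε-transitions

13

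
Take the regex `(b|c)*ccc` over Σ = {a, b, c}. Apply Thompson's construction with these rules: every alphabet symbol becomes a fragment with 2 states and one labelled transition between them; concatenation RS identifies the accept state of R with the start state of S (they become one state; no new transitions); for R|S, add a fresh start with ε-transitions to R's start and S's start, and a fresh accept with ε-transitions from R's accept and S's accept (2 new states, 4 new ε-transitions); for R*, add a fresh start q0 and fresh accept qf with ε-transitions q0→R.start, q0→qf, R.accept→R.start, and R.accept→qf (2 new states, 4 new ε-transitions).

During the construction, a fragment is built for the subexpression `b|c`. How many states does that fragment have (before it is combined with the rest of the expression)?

6

Fragment for `b|c`:
Each of the 2 symbol leaves contributes a 2-state fragment.
  b|c — 6 states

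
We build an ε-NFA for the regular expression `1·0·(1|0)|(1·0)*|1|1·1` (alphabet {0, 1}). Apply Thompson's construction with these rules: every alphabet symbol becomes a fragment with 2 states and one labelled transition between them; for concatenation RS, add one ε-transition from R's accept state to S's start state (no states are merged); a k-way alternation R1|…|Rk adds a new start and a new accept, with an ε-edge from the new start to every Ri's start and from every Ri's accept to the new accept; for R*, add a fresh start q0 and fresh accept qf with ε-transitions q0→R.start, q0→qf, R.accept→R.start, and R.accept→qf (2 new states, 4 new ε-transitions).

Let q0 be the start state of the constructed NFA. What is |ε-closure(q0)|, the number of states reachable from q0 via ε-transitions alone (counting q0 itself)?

Compute the ε-closure size of each fragment's start state recursively; a symbol fragment's start has no outgoing ε-edge, so its closure is just itself (size 1).
  1|0 → |closure| = 1 + 1 + 1 = 3 (the new accept is not ε-reachable since no branch accepts ε)
  1·0·(1|0) → same as the first factor's closure: |closure| = 1
  1·0 → same as the first factor's closure: |closure| = 1
  (1·0)* → the star's fresh start ε-reaches both the body's start and the fresh accept: |closure| = 2 + 1 = 3
  1·1 → |closure| equals the left operand's closure size = 1 (its accept is not ε-reachable, so the closure stops there)
  1·0·(1|0)|(1·0)*|1|1·1 → new start ε-reaches every alternative's start; at least one alternative accepts ε, so the union's new accept is reached too: |closure| = 1 + 1 + 3 + 1 + 1 + 1 = 8

8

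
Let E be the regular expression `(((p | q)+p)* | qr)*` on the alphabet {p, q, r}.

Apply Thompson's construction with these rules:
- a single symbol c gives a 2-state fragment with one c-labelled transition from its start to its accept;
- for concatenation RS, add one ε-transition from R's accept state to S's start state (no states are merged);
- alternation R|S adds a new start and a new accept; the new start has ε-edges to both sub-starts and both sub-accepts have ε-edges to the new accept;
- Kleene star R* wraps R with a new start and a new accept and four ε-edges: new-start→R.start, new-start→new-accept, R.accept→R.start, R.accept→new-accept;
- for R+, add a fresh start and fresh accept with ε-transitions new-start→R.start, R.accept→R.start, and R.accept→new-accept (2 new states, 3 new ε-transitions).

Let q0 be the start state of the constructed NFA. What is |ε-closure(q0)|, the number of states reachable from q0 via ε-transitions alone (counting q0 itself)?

Let C(F) = |ε-closure(F.start)| within fragment F, and note whether F accepts ε. Symbol fragments have C = 1 and do not accept ε. Then:
  p | q — new start ε-reaches every alternative's start; none of them accept ε, so the new accept is not reached: |closure| = 1 + 1 + 1 = 3
  (p | q)+ — |closure| = 1 + 3 = 4 (the body doesn't accept ε, so the new accept is not reached)
  (p | q)+p — same as the first factor's closure: |closure| = 4
  ((p | q)+p)* — the star's fresh start ε-reaches both the body's start and the fresh accept: |closure| = 2 + 4 = 6
  qr — |closure| equals the left operand's closure size = 1 (its accept is not ε-reachable, so the closure stops there)
  ((p | q)+p)* | qr — |closure| = 1 (new start) + (6 + 1) + 1 (new accept, since some branch ε-reaches its own accept) = 9
  (((p | q)+p)* | qr)* — new start has ε-edges to the inner start and to the new accept, so |closure| = 2 + 9 = 11

11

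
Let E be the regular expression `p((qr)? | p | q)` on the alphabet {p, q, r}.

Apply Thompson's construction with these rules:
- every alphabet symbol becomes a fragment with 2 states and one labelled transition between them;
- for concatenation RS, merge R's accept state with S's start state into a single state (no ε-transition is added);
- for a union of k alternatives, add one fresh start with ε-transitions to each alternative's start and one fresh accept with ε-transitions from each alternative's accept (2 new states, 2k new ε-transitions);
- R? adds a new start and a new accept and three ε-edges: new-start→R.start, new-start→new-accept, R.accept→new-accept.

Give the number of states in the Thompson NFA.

Building bottom-up:
Each of the 5 symbol leaves contributes a 2-state fragment.
  qr → 3 states
  (qr)? → 5 states
  (qr)? | p | q → 11 states
  p((qr)? | p | q) → 12 states

12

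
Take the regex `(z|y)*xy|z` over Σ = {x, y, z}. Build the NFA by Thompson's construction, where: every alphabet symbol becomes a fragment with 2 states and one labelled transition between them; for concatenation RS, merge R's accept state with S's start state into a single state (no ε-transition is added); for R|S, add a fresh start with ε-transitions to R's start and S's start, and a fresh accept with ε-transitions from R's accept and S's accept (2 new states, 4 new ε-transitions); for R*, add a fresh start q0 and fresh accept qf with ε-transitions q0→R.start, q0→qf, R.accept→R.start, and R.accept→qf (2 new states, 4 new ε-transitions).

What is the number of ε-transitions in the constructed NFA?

12

Recursing over subexpressions:
Each of the 5 symbol leaves contributes 0 ε-transitions.
  z|y — 4 ε-transitions
  (z|y)* — 8 ε-transitions
  (z|y)*xy — 8 ε-transitions
  (z|y)*xy|z — 12 ε-transitions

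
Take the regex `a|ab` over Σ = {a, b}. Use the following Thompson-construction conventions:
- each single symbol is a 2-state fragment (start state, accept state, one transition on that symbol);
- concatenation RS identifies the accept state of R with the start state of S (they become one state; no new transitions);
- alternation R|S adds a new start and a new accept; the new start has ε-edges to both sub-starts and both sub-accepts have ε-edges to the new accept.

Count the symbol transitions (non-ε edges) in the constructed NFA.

3

Recursing over subexpressions:
Each of the 3 symbol leaves contributes exactly 1 symbol transition.
  ab → 2 symbol transitions
  a|ab → 3 symbol transitions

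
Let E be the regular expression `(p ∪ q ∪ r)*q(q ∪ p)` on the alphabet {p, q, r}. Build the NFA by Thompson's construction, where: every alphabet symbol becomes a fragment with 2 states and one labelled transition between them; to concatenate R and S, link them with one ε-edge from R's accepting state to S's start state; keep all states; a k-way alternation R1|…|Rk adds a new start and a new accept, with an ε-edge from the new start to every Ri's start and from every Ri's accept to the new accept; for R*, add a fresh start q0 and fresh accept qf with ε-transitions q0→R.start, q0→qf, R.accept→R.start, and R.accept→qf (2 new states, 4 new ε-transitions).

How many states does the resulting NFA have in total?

Per subexpression:
Each of the 6 symbol leaves contributes a 2-state fragment.
  p ∪ q ∪ r : 8 states
  (p ∪ q ∪ r)* : 10 states
  q ∪ p : 6 states
  (p ∪ q ∪ r)*q(q ∪ p) : 18 states

18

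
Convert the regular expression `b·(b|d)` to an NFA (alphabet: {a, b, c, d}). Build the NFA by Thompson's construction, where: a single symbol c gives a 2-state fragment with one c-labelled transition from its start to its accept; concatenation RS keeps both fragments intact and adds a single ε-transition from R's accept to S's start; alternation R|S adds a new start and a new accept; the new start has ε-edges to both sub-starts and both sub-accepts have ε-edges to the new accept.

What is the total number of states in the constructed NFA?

8

Bottom-up over the parse tree:
Each of the 3 symbol leaves contributes a 2-state fragment.
  b|d = 6 states
  b·(b|d) = 8 states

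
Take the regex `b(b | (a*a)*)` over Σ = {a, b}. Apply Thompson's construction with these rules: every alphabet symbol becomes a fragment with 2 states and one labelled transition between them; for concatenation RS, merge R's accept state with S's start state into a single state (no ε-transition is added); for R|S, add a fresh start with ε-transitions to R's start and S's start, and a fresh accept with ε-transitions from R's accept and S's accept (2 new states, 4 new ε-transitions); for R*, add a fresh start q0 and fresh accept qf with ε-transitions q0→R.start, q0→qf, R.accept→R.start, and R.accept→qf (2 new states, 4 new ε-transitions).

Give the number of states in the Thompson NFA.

12

Recursing over subexpressions:
Each of the 4 symbol leaves contributes a 2-state fragment.
  a* → 4 states
  a*a → 5 states
  (a*a)* → 7 states
  b | (a*a)* → 11 states
  b(b | (a*a)*) → 12 states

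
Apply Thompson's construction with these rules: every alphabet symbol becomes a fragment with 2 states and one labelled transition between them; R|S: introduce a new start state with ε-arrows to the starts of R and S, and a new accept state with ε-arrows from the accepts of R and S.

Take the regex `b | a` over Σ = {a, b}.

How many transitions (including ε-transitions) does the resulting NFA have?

6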